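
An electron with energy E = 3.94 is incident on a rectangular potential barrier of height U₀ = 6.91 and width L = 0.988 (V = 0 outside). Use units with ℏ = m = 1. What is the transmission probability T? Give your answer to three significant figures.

T = 0.0313

E < U₀: inside the barrier ψ ∝ e^{±κx} with κ = √(2m(U₀ − E))/ℏ = 2.437.
κL = 2.408, sinh(κL) = 5.511.
Matching ψ, ψ′ at both faces gives T = [1 + U₀² sinh²(κL) / (4E(U₀ − E))]⁻¹ = 1/31.98 = 0.0313.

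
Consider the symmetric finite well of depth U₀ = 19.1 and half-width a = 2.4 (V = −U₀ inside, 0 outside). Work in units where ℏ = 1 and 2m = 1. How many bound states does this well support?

Define the well-strength parameter z₀ = (a/ℏ)√(2mU₀) = 2.4 × √(2·0.5·19.1) = 10.49.
A new bound state (alternating even/odd) appears each time z₀ passes a multiple of π/2, so N = ⌊2z₀/π⌋ + 1 = ⌊6.677⌋ + 1 = 7.

N = 7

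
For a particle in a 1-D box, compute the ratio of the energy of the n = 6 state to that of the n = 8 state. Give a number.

0.5625

Since E_n ∝ n², the ratio is (6/8)² = 0.5625.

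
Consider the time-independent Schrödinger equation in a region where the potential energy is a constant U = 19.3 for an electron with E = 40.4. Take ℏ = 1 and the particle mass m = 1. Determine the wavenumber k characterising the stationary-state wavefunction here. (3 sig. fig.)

k = 6.50

With E > U the solution is oscillatory, ψ ∝ e^{±ikx} with k = √(2m(E − U))/ℏ.
k = √(2 × 1 × 21.1) = 6.496.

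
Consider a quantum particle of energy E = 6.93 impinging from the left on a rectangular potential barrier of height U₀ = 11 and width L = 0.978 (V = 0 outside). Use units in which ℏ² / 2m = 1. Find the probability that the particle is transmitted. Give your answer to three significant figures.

T = 0.0697

E < U₀: inside the barrier ψ ∝ e^{±κx} with κ = √(2m(U₀ − E))/ℏ = 2.017.
κL = 1.973, sinh(κL) = 3.527.
Matching ψ, ψ′ at both faces gives T = [1 + U₀² sinh²(κL) / (4E(U₀ − E))]⁻¹ = 1/14.34 = 0.0697.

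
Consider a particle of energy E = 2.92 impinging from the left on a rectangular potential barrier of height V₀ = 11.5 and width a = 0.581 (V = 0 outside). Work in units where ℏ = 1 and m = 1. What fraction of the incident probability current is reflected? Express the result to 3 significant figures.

E < V₀: inside the barrier ψ ∝ e^{±κx} with κ = √(2m(V₀ − E))/ℏ = 4.142.
κa = 2.407, sinh(κa) = 5.504.
Matching ψ, ψ′ at both faces gives T = [1 + V₀² sinh²(κa) / (4E(V₀ − E))]⁻¹ = 1/40.98 = 0.0244.
R = 1 − T = 0.976.

R = 0.976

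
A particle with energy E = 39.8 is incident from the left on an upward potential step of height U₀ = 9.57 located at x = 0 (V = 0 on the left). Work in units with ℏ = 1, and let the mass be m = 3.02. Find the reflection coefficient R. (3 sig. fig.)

R = 0.00471

On each side the TISE gives plane waves with k = √(2m(E − V))/ℏ: k₁ = √(2·3.02·39.8) = 15.50, k₂ = √(2·3.02·30.23) = 13.51.
Continuity of ψ and ψ′ at the step yields the reflection amplitude r = (k₁ − k₂)/(k₁ + k₂) = 0.06865; thus R = |r|² = 0.004713, T = 0.9953.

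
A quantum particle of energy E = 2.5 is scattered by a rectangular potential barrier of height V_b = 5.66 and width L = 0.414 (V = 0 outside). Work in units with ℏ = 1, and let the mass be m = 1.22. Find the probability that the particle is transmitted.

E < V_b: inside the barrier ψ ∝ e^{±κx} with κ = √(2m(V_b − E))/ℏ = 2.777.
κL = 1.150, sinh(κL) = 1.420.
The exact tunnelling result is T⁻¹ = 1 + V_b² sinh²(κL) / [4E(V_b − E)] = 3.044, so T = 0.328.

T = 0.328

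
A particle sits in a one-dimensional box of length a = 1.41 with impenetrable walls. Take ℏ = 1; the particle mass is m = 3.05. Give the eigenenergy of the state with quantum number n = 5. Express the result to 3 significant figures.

E = 20.3

Requiring ψ(0) = ψ(a) = 0 quantises k = nπ/a, hence E_n = ℏ²k²/2m = n²π²ℏ²/(2ma²).
E_5 = 5² × π² / (2 × 3.05 × 1.41²) = 20.35.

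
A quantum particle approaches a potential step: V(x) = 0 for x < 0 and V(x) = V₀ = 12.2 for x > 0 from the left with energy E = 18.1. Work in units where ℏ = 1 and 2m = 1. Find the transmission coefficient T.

The wavenumbers are k₁ = √(2mE)/ℏ = 4.254 on the left and k₂ = √(2m(E − V₀))/ℏ = 2.429 on the right.
Matching ψ and ψ′ at x = 0 gives r = (k₁ − k₂)/(k₁ + k₂), so R = r² = 0.07460 and T = 1 − R = 0.9254.

T = 0.925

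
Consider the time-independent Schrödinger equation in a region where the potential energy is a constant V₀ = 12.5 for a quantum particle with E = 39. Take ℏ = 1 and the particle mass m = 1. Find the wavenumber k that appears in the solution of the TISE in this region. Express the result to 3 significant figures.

k = 7.28

With E > V₀ the solution is oscillatory, ψ ∝ e^{±ikx} with k = √(2m(E − V₀))/ℏ.
k = √(2 × 1 × 26.5) = 7.280.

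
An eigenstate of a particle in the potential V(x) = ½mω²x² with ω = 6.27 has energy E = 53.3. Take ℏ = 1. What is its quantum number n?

n = 8

Invert E_n = (n + ½)ℏω: n = E/ℏω − ½ = 8.001, so n = 8.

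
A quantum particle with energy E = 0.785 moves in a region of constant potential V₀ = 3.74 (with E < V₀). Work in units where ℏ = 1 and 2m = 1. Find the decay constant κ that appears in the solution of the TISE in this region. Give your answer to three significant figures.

κ = 1.72

Since E < V₀ the TISE in this region is ψ'' = κ²ψ with κ = √(2m(V₀ − E))/ℏ.
κ = √(2 × 0.5 × 2.955) = 1.719.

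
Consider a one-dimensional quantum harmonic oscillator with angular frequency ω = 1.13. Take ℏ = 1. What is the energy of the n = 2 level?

Using E_n = (n + ½)ℏω: E_2 = 2.5 × 1.13 = 2.825.

E = 2.83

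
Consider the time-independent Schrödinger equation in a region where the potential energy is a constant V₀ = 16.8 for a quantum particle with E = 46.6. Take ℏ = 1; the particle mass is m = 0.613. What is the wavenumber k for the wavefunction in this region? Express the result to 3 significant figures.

k = 6.04

With E > V₀ the solution is oscillatory, ψ ∝ e^{±ikx} with k = √(2m(E − V₀))/ℏ.
k = √(2 × 0.613 × 29.8) = 6.044.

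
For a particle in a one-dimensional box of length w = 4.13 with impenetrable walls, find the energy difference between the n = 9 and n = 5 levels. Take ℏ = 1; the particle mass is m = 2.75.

ΔE = 5.89

E_n = n²π²ℏ²/(2mw²), so ΔE = (9² − 5²) π²ℏ²/(2mw²).
ΔE = 56 × π² / (2 × 2.75 × 4.13²) = 5.891.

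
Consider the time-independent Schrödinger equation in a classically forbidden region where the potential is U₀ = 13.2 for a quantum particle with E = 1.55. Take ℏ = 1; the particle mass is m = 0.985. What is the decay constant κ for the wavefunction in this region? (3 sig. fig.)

κ = 4.79

Since E < U₀ the TISE in this region is ψ'' = κ²ψ with κ = √(2m(U₀ − E))/ℏ.
κ = √(2 × 0.985 × 11.65) = 4.791.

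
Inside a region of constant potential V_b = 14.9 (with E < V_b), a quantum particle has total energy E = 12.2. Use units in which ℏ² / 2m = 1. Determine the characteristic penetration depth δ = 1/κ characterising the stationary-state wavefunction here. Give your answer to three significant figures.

Since E < V_b the TISE in this region is ψ'' = κ²ψ with κ = √(2m(V_b − E))/ℏ.
κ = √(2 × 0.5 × 2.7) = 1.643. The penetration depth is δ = 1/κ = 0.609.

δ = 0.609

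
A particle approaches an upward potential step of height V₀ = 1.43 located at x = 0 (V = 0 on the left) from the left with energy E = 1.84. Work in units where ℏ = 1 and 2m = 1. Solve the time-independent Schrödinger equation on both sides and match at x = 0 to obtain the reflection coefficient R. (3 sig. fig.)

R = 0.129

On each side the TISE gives plane waves with k = √(2m(E − V))/ℏ: k₁ = √(2·½·1.84) = 1.356, k₂ = √(2·½·0.41) = 0.6403.
Continuity of ψ and ψ′ at the step yields the reflection amplitude r = (k₁ − k₂)/(k₁ + k₂) = 0.3587; thus R = |r|² = 0.1286, T = 0.8714.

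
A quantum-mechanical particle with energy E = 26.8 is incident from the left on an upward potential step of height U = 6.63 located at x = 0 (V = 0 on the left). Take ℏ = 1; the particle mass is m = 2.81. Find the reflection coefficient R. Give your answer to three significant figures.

R = 0.00503

The wavenumbers are k₁ = √(2mE)/ℏ = 12.27 on the left and k₂ = √(2m(E − U))/ℏ = 10.65 on the right.
Continuity of ψ and ψ′ at the step yields the reflection amplitude r = (k₁ − k₂)/(k₁ + k₂) = 0.07093; thus R = |r|² = 0.005031, T = 0.9950.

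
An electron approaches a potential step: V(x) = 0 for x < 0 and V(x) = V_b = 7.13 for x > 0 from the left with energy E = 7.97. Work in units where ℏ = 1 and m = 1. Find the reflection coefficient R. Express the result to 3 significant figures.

R = 0.260

The wavenumbers are k₁ = √(2mE)/ℏ = 3.992 on the left and k₂ = √(2m(E − V_b))/ℏ = 1.296 on the right.
Matching ψ and ψ′ at x = 0 gives r = (k₁ − k₂)/(k₁ + k₂), so R = r² = 0.2599 and T = 1 − R = 0.7401.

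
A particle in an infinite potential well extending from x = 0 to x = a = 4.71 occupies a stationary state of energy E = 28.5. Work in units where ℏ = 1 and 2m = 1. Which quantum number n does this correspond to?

For an infinite well E_n = n²π²ℏ²/(2ma²), so n = (a/πℏ)√(2mE).
n = (4.71/π) × √(2 × 0.5 × 28.5) = 8.004 → n = 8.

n = 8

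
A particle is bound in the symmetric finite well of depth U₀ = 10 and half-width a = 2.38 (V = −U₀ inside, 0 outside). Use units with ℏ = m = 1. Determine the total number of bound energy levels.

N = 7

Define the well-strength parameter z₀ = (a/ℏ)√(2mU₀) = 2.38 × √(2·1·10) = 10.64.
A new bound state (alternating even/odd) appears each time z₀ passes a multiple of π/2, so N = ⌊2z₀/π⌋ + 1 = ⌊6.776⌋ + 1 = 7.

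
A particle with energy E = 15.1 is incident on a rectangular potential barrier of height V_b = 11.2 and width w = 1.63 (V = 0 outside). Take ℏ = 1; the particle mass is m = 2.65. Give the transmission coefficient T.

Above the barrier the interior wavenumber is k₂ = √(2m(E − V_b))/ℏ = 4.546, giving phase k₂w = 7.411.
T = [1 + V_b² sin²(k₂w) / (4E(E − V_b))]⁻¹ = 1/1.435 = 0.697.

T = 0.697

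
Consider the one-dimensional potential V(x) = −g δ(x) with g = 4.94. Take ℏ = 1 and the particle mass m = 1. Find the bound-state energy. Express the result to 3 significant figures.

E = -12.2

The bound state is ψ(x) = √κ e^{−κ|x|}. The derivative jump ψ'(0⁺) − ψ'(0⁻) = −(2mg/ℏ²)ψ(0) fixes κ = mg/ℏ² = 4.940.
Then E = −ℏ²κ²/(2m) = −mg²/(2ℏ²) = -12.20.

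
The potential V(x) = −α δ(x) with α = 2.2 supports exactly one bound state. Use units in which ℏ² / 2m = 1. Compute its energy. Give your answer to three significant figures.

E = -1.21

The bound state is ψ(x) = √κ e^{−κ|x|}. The derivative jump ψ'(0⁺) − ψ'(0⁻) = −(2mα/ℏ²)ψ(0) fixes κ = mα/ℏ² = 1.100.
Then E = −ℏ²κ²/(2m) = −mα²/(2ℏ²) = -1.210.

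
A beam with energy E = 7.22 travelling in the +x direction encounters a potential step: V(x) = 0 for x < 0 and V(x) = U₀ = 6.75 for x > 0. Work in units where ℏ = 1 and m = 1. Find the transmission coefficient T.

On each side the TISE gives plane waves with k = √(2m(E − V))/ℏ: k₁ = √(2·1·7.22) = 3.800, k₂ = √(2·1·0.47) = 0.9695.
Continuity of ψ and ψ′ at the step yields the reflection amplitude r = (k₁ − k₂)/(k₁ + k₂) = 0.5934; thus R = |r|² = 0.3522, T = 0.6478.

T = 0.648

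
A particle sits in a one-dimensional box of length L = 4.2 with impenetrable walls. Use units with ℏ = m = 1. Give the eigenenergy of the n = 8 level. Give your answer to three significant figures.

E = 17.9

The infinite-well eigenfunctions ψ_n = √(2/L) sin(nπx/L) vanish at both walls, giving E_n = n²π²ℏ²/(2mL²).
E_8 = 8² × π² / (2 × 1 × 4.2²) = 17.90.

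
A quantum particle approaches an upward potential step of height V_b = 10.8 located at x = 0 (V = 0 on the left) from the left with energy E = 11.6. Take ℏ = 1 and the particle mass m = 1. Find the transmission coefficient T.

T = 0.659

On each side the TISE gives plane waves with k = √(2m(E − V))/ℏ: k₁ = √(2·1·11.6) = 4.817, k₂ = √(2·1·0.8) = 1.265.
Continuity of ψ and ψ′ at the step yields the reflection amplitude r = (k₁ − k₂)/(k₁ + k₂) = 0.5840; thus R = |r|² = 0.3411, T = 0.6589.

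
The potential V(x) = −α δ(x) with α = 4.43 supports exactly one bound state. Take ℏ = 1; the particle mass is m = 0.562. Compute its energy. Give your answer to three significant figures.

E = -5.51

The bound state is ψ(x) = √κ e^{−κ|x|}. The derivative jump ψ'(0⁺) − ψ'(0⁻) = −(2mα/ℏ²)ψ(0) fixes κ = mα/ℏ² = 2.490.
Then E = −ℏ²κ²/(2m) = −mα²/(2ℏ²) = -5.515.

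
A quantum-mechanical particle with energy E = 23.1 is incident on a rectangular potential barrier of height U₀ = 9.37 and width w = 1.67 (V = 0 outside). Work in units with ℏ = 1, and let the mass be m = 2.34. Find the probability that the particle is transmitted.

Above the barrier the interior wavenumber is k₂ = √(2m(E − U₀))/ℏ = 8.016, giving phase k₂w = 13.39.
T = [1 + U₀² sin²(k₂w) / (4E(E − U₀))]⁻¹ = 1/1.037 = 0.964.

T = 0.964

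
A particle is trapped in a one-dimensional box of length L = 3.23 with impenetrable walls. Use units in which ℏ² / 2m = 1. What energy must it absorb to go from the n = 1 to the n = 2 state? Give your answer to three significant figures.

E_n = n²π²ℏ²/(2mL²), so ΔE = (2² − 1²) π²ℏ²/(2mL²).
ΔE = 3 × π² / (2 × 0.5 × 3.23²) = 2.838.

ΔE = 2.84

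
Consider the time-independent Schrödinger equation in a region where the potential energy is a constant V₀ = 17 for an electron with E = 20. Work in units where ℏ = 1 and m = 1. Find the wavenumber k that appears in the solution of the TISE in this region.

k = 2.45

With E > V₀ the solution is oscillatory, ψ ∝ e^{±ikx} with k = √(2m(E − V₀))/ℏ.
k = √(2 × 1 × 3) = 2.449.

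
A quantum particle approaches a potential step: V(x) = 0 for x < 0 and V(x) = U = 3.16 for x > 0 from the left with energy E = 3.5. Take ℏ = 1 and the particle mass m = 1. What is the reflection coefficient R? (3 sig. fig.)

On each side the TISE gives plane waves with k = √(2m(E − V))/ℏ: k₁ = √(2·1·3.5) = 2.646, k₂ = √(2·1·0.34) = 0.8246.
Continuity of ψ and ψ′ at the step yields the reflection amplitude r = (k₁ − k₂)/(k₁ + k₂) = 0.5248; thus R = |r|² = 0.2754, T = 0.7246.

R = 0.275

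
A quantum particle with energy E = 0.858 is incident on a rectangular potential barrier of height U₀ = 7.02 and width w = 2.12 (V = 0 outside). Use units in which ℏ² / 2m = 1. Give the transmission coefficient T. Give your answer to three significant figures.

T = 0.0000461

Since E < U₀ the interior solution is evanescent with decay constant κ = √(2m(U₀ − E))/ℏ = 2.482.
κw = 5.263, sinh(κw) = 96.48.
Matching ψ, ψ′ at both faces gives T = [1 + U₀² sinh²(κw) / (4E(U₀ − E))]⁻¹ = 1/21690 = 0.0000461.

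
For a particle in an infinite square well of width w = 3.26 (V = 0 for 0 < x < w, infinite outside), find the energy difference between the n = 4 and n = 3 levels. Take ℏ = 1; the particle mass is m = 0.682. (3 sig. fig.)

ΔE = 4.77

E_n = n²π²ℏ²/(2mw²), so ΔE = (4² − 3²) π²ℏ²/(2mw²).
ΔE = 7 × π² / (2 × 0.682 × 3.26²) = 4.766.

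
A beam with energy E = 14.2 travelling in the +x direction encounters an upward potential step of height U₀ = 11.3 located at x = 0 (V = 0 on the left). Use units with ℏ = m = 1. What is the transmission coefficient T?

The wavenumbers are k₁ = √(2mE)/ℏ = 5.329 on the left and k₂ = √(2m(E − U₀))/ℏ = 2.408 on the right.
Continuity of ψ and ψ′ at the step yields the reflection amplitude r = (k₁ − k₂)/(k₁ + k₂) = 0.3775; thus R = |r|² = 0.1425, T = 0.8575.

T = 0.857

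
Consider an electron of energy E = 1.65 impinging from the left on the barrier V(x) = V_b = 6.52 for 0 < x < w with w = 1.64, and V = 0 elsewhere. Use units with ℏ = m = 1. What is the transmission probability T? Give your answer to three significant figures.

Since E < V_b the interior solution is evanescent with decay constant κ = √(2m(V_b − E))/ℏ = 3.121.
κw = 5.118, sinh(κw) = 83.52.
Matching ψ, ψ′ at both faces gives T = [1 + V_b² sinh²(κw) / (4E(V_b − E))]⁻¹ = 1/9227 = 0.000108.

T = 0.000108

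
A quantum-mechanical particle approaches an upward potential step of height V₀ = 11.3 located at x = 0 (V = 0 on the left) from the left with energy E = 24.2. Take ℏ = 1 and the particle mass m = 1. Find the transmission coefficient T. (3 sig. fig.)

T = 0.976

On each side the TISE gives plane waves with k = √(2m(E − V))/ℏ: k₁ = √(2·1·24.2) = 6.957, k₂ = √(2·1·12.9) = 5.079.
Matching ψ and ψ′ at x = 0 gives r = (k₁ − k₂)/(k₁ + k₂), so R = r² = 0.02434 and T = 1 − R = 0.9757.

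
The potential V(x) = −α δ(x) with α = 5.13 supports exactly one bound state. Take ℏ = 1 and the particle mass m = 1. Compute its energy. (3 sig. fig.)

For x ≠ 0 the bound state is ψ ∝ e^{−κ|x|}; integrating the TISE across the delta gives the cusp condition 2κ = 2mα/ℏ², so κ = 5.130.
Then E = −ℏ²κ²/(2m) = −mα²/(2ℏ²) = -13.16.

E = -13.2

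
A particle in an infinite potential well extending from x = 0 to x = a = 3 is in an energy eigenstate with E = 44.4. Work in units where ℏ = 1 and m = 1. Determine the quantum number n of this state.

From E_n = n²π²ℏ²/(2ma²) invert to n = √(2ma²E)/(πℏ).
n = (3/π) × √(2 × 1 × 44.4) = 8.999 → n = 9.

n = 9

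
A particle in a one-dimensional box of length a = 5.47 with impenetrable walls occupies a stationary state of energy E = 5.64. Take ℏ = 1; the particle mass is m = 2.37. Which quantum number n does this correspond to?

n = 9

From E_n = n²π²ℏ²/(2ma²) invert to n = √(2ma²E)/(πℏ).
n = (5.47/π) × √(2 × 2.37 × 5.64) = 9.003 → n = 9.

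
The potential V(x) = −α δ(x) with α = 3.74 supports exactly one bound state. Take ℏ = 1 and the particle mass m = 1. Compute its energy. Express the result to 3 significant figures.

The bound state is ψ(x) = √κ e^{−κ|x|}. The derivative jump ψ'(0⁺) − ψ'(0⁻) = −(2mα/ℏ²)ψ(0) fixes κ = mα/ℏ² = 3.740.
Then E = −ℏ²κ²/(2m) = −mα²/(2ℏ²) = -6.994.

E = -6.99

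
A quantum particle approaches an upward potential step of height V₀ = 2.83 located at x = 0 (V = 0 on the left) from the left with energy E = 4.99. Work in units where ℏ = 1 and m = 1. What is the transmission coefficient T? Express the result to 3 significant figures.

The wavenumbers are k₁ = √(2mE)/ℏ = 3.159 on the left and k₂ = √(2m(E − V₀))/ℏ = 2.078 on the right.
Matching ψ and ψ′ at x = 0 gives r = (k₁ − k₂)/(k₁ + k₂), so R = r² = 0.04257 and T = 1 − R = 0.9574.

T = 0.957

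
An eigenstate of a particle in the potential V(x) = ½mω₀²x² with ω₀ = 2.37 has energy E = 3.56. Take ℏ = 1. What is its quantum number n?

n = 1

Invert E_n = (n + ½)ℏω₀: n = E/ℏω₀ − ½ = 1.002, so n = 1.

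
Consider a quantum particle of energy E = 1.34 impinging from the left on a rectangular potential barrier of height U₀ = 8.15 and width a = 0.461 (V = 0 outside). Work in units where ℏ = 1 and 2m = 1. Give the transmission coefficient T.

T = 0.193

Since E < U₀ the interior solution is evanescent with decay constant κ = √(2m(U₀ − E))/ℏ = 2.610.
κa = 1.203, sinh(κa) = 1.515.
The exact tunnelling result is T⁻¹ = 1 + U₀² sinh²(κa) / [4E(U₀ − E)] = 5.176, so T = 0.193.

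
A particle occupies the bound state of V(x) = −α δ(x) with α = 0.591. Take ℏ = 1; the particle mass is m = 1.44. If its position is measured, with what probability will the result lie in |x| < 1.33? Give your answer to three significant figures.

P = 0.896

The normalised bound state is ψ = √κ e^{−κ|x|} with κ = mα/ℏ² = 0.8510.
P(|x| < d) = ∫_{−d}^{d} κ e^{−2κ|x|} dx = 1 − e^{−2κd} = 1 − e^{−2.264} = 0.8960.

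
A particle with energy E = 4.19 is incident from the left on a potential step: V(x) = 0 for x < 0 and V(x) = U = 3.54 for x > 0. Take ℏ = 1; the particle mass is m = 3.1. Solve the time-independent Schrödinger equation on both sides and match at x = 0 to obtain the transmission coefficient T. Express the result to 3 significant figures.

On each side the TISE gives plane waves with k = √(2m(E − V))/ℏ: k₁ = √(2·3.1·4.19) = 5.097, k₂ = √(2·3.1·0.65) = 2.007.
Continuity of ψ and ψ′ at the step yields the reflection amplitude r = (k₁ − k₂)/(k₁ + k₂) = 0.4349; thus R = |r|² = 0.1891, T = 0.8109.

T = 0.811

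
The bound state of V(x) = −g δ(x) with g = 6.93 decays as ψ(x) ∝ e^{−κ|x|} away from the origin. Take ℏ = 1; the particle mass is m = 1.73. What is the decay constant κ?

Integrating the TISE across x = 0 gives the cusp condition ψ'(0⁺) − ψ'(0⁻) = −(2mg/ℏ²)ψ(0).
With ψ ∝ e^{−κ|x|} this yields −2κ = −2mg/ℏ², so κ = mg/ℏ² = 11.99.

κ = 12.0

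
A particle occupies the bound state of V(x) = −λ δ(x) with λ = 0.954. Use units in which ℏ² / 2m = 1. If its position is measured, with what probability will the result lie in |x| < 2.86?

The normalised bound state is ψ = √κ e^{−κ|x|} with κ = mλ/ℏ² = 0.4770.
P(|x| < d) = ∫_{−d}^{d} κ e^{−2κ|x|} dx = 1 − e^{−2κd} = 1 − e^{−2.728} = 0.9347.

P = 0.935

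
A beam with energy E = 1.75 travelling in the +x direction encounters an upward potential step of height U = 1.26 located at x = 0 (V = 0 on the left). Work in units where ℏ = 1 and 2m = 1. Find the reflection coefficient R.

On each side the TISE gives plane waves with k = √(2m(E − V))/ℏ: k₁ = √(2·½·1.75) = 1.323, k₂ = √(2·½·0.49) = 0.7000.
Matching ψ and ψ′ at x = 0 gives r = (k₁ − k₂)/(k₁ + k₂), so R = r² = 0.09481 and T = 1 − R = 0.9052.

R = 0.0948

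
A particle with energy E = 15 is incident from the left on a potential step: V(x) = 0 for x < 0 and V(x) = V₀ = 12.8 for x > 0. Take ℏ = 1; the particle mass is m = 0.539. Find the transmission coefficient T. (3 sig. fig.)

T = 0.801

On each side the TISE gives plane waves with k = √(2m(E − V))/ℏ: k₁ = √(2·0.539·15) = 4.021, k₂ = √(2·0.539·2.2) = 1.540.
Matching ψ and ψ′ at x = 0 gives r = (k₁ − k₂)/(k₁ + k₂), so R = r² = 0.1991 and T = 1 − R = 0.8009.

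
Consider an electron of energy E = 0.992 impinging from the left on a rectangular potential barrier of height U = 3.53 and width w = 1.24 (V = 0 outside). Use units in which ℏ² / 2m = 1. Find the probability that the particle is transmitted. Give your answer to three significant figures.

T = 0.0607

E < U: inside the barrier ψ ∝ e^{±κx} with κ = √(2m(U − E))/ℏ = 1.593.
κw = 1.975, sinh(κw) = 3.536.
Matching ψ, ψ′ at both faces gives T = [1 + U² sinh²(κw) / (4E(U − E))]⁻¹ = 1/16.47 = 0.0607.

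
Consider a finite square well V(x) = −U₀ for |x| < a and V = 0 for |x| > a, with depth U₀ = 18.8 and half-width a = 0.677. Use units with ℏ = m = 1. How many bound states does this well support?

Define the well-strength parameter z₀ = (a/ℏ)√(2mU₀) = 0.677 × √(2·1·18.8) = 4.151.
The even/odd transcendental equations gain one root per π/2 in z₀, giving N = 1 + ⌊2z₀/π⌋ = 1 + ⌊2.643⌋ = 3.

N = 3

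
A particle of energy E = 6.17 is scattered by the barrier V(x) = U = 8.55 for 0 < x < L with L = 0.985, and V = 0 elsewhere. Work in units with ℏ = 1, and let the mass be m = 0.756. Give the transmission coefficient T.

E < U: inside the barrier ψ ∝ e^{±κx} with κ = √(2m(U − E))/ℏ = 1.897.
κL = 1.869, sinh(κL) = 3.162.
Matching ψ, ψ′ at both faces gives T = [1 + U² sinh²(κL) / (4E(U − E))]⁻¹ = 1/13.44 = 0.0744.

T = 0.0744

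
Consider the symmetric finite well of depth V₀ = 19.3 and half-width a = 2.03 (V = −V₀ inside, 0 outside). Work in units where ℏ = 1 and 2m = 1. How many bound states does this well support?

The dimensionless depth is z₀ = a√(2mV₀)/ℏ = 2.03 × √(19.30) = 8.918.
A new bound state (alternating even/odd) appears each time z₀ passes a multiple of π/2, so N = ⌊2z₀/π⌋ + 1 = ⌊5.677⌋ + 1 = 6.

N = 6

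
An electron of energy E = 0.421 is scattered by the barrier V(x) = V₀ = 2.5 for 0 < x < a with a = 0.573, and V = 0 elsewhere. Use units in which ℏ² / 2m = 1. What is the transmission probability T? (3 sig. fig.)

T = 0.396

E < V₀: inside the barrier ψ ∝ e^{±κx} with κ = √(2m(V₀ − E))/ℏ = 1.442.
κa = 0.8262, sinh(κa) = 0.9234.
Matching ψ, ψ′ at both faces gives T = [1 + V₀² sinh²(κa) / (4E(V₀ − E))]⁻¹ = 1/2.522 = 0.396.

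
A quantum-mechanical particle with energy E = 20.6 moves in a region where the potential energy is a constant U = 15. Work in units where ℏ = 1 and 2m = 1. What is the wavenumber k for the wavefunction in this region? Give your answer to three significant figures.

With E > U the solution is oscillatory, ψ ∝ e^{±ikx} with k = √(2m(E − U))/ℏ.
k = √(2 × 0.5 × 5.6) = 2.366.

k = 2.37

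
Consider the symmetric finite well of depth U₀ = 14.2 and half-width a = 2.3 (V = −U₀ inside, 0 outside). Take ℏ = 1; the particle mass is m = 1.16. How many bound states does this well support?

N = 9

The dimensionless depth is z₀ = a√(2mU₀)/ℏ = 2.3 × √(32.94) = 13.20.
A new bound state (alternating even/odd) appears each time z₀ passes a multiple of π/2, so N = ⌊2z₀/π⌋ + 1 = ⌊8.404⌋ + 1 = 9.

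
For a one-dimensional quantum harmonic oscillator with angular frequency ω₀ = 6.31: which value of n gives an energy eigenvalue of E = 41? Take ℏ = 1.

n = 6

Invert E_n = (n + ½)ℏω₀: n = E/ℏω₀ − ½ = 5.998, so n = 6.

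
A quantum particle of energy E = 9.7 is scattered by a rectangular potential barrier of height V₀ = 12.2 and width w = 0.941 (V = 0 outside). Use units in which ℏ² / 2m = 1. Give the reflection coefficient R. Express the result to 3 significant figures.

Since E < V₀ the interior solution is evanescent with decay constant κ = √(2m(V₀ − E))/ℏ = 1.581.
κw = 1.488, sinh(κw) = 2.101.
Matching ψ, ψ′ at both faces gives T = [1 + V₀² sinh²(κw) / (4E(V₀ − E))]⁻¹ = 1/7.772 = 0.129.
R = 1 − T = 0.871.

R = 0.871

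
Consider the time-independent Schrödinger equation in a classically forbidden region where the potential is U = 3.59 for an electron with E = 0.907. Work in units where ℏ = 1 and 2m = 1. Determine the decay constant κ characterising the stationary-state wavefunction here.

κ = 1.64

Since E < U the TISE in this region is ψ'' = κ²ψ with κ = √(2m(U − E))/ℏ.
κ = √(2 × 0.5 × 2.683) = 1.638.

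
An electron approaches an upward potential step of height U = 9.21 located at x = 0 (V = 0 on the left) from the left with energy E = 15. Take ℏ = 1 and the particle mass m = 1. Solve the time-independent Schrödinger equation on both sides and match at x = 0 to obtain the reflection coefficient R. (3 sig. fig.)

R = 0.0546

The wavenumbers are k₁ = √(2mE)/ℏ = 5.477 on the left and k₂ = √(2m(E − U))/ℏ = 3.403 on the right.
Continuity of ψ and ψ′ at the step yields the reflection amplitude r = (k₁ − k₂)/(k₁ + k₂) = 0.2336; thus R = |r|² = 0.05456, T = 0.9454.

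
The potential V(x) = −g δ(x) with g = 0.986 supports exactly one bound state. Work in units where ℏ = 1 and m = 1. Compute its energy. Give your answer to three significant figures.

For x ≠ 0 the bound state is ψ ∝ e^{−κ|x|}; integrating the TISE across the delta gives the cusp condition 2κ = 2mg/ℏ², so κ = 0.9860.
Then E = −ℏ²κ²/(2m) = −mg²/(2ℏ²) = -0.4861.

E = -0.486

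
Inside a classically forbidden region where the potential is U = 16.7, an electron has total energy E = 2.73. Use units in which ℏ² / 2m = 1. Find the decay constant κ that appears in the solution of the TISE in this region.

Since E < U the TISE in this region is ψ'' = κ²ψ with κ = √(2m(U − E))/ℏ.
κ = √(2 × 0.5 × 13.97) = 3.738.

κ = 3.74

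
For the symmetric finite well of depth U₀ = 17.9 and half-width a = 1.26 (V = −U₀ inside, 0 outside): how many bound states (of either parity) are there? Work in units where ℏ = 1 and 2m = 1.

Define the well-strength parameter z₀ = (a/ℏ)√(2mU₀) = 1.26 × √(2·0.5·17.9) = 5.331.
The even/odd transcendental equations gain one root per π/2 in z₀, giving N = 1 + ⌊2z₀/π⌋ = 1 + ⌊3.394⌋ = 4.

N = 4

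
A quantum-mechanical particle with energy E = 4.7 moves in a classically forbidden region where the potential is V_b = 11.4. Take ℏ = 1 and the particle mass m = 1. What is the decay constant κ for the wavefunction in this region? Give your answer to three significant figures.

κ = 3.66

Since E < V_b the TISE in this region is ψ'' = κ²ψ with κ = √(2m(V_b − E))/ℏ.
κ = √(2 × 1 × 6.7) = 3.661.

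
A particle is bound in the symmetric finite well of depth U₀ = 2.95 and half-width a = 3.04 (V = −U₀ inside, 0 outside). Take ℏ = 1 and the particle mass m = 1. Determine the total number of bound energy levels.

N = 5

The dimensionless depth is z₀ = a√(2mU₀)/ℏ = 3.04 × √(5.900) = 7.384.
A new bound state (alternating even/odd) appears each time z₀ passes a multiple of π/2, so N = ⌊2z₀/π⌋ + 1 = ⌊4.701⌋ + 1 = 5.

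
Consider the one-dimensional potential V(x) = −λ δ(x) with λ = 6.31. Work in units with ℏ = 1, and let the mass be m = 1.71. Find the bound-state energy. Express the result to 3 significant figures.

E = -34.0

For x ≠ 0 the bound state is ψ ∝ e^{−κ|x|}; integrating the TISE across the delta gives the cusp condition 2κ = 2mλ/ℏ², so κ = 10.79.
Then E = −ℏ²κ²/(2m) = −mλ²/(2ℏ²) = -34.04.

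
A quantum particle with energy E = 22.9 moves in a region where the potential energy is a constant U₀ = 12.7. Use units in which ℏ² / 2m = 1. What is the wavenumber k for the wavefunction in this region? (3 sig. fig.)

With E > U₀ the solution is oscillatory, ψ ∝ e^{±ikx} with k = √(2m(E − U₀))/ℏ.
k = √(2 × 0.5 × 10.2) = 3.194.

k = 3.19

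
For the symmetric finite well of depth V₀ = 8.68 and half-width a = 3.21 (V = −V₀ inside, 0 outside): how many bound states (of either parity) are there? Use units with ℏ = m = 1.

The dimensionless depth is z₀ = a√(2mV₀)/ℏ = 3.21 × √(17.36) = 13.37.
The even/odd transcendental equations gain one root per π/2 in z₀, giving N = 1 + ⌊2z₀/π⌋ = 1 + ⌊8.515⌋ = 9.

N = 9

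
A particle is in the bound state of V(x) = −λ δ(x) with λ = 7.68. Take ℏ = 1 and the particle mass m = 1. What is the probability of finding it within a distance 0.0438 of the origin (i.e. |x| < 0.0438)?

The normalised bound state is ψ = √κ e^{−κ|x|} with κ = mλ/ℏ² = 7.680.
P(|x| < d) = ∫_{−d}^{d} κ e^{−2κ|x|} dx = 1 − e^{−2κd} = 1 − e^{−0.6728} = 0.4897.

P = 0.490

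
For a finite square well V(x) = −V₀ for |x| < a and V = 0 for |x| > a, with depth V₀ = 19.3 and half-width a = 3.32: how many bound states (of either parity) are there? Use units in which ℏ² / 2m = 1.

N = 10

Define the well-strength parameter z₀ = (a/ℏ)√(2mV₀) = 3.32 × √(2·0.5·19.3) = 14.59.
The even/odd transcendental equations gain one root per π/2 in z₀, giving N = 1 + ⌊2z₀/π⌋ = 1 + ⌊9.285⌋ = 10.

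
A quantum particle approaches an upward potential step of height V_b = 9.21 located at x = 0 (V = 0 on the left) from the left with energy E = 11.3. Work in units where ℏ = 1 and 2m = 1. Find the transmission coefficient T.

On each side the TISE gives plane waves with k = √(2m(E − V))/ℏ: k₁ = √(2·½·11.3) = 3.362, k₂ = √(2·½·2.09) = 1.446.
Matching ψ and ψ′ at x = 0 gives r = (k₁ − k₂)/(k₁ + k₂), so R = r² = 0.1588 and T = 1 − R = 0.8412.

T = 0.841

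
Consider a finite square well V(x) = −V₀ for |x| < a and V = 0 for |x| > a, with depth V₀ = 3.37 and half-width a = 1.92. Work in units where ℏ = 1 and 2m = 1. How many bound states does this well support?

N = 3

Define the well-strength parameter z₀ = (a/ℏ)√(2mV₀) = 1.92 × √(2·0.5·3.37) = 3.525.
A new bound state (alternating even/odd) appears each time z₀ passes a multiple of π/2, so N = ⌊2z₀/π⌋ + 1 = ⌊2.244⌋ + 1 = 3.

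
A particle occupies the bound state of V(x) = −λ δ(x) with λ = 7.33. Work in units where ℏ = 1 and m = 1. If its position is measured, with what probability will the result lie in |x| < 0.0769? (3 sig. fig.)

P = 0.676

The normalised bound state is ψ = √κ e^{−κ|x|} with κ = mλ/ℏ² = 7.330.
P(|x| < d) = ∫_{−d}^{d} κ e^{−2κ|x|} dx = 1 − e^{−2κd} = 1 − e^{−1.127} = 0.6761.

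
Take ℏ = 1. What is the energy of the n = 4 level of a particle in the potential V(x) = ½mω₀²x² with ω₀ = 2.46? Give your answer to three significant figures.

The oscillator eigenvalues are E_n = ℏω₀(n + ½), so E_4 = 2.46 × 4.5 = 11.07.

E = 11.1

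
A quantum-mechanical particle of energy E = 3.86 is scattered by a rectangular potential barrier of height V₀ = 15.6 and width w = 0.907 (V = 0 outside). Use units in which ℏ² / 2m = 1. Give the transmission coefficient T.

E < V₀: inside the barrier ψ ∝ e^{±κx} with κ = √(2m(V₀ − E))/ℏ = 3.426.
κw = 3.108, sinh(κw) = 11.16.
Matching ψ, ψ′ at both faces gives T = [1 + V₀² sinh²(κw) / (4E(V₀ − E))]⁻¹ = 1/168.3 = 0.00594.

T = 0.00594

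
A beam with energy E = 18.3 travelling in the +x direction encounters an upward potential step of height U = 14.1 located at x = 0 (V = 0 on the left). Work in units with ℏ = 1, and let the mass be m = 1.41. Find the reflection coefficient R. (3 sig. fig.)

R = 0.124

The wavenumbers are k₁ = √(2mE)/ℏ = 7.184 on the left and k₂ = √(2m(E − U))/ℏ = 3.442 on the right.
Matching ψ and ψ′ at x = 0 gives r = (k₁ − k₂)/(k₁ + k₂), so R = r² = 0.1240 and T = 1 − R = 0.8760.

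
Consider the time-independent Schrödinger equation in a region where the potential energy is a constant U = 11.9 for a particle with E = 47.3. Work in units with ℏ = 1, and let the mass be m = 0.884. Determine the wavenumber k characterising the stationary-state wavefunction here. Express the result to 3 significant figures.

With E > U the solution is oscillatory, ψ ∝ e^{±ikx} with k = √(2m(E − U))/ℏ.
k = √(2 × 0.884 × 35.4) = 7.911.

k = 7.91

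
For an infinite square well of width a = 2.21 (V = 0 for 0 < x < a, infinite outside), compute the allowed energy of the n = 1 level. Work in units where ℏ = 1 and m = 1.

E = 1.01

The infinite-well eigenfunctions ψ_n = √(2/a) sin(nπx/a) vanish at both walls, giving E_n = n²π²ℏ²/(2ma²).
E_1 = 1² × π² / (2 × 1 × 2.21²) = 1.010.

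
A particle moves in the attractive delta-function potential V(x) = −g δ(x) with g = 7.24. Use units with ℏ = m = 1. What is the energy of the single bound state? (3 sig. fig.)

For x ≠ 0 the bound state is ψ ∝ e^{−κ|x|}; integrating the TISE across the delta gives the cusp condition 2κ = 2mg/ℏ², so κ = 7.240.
Then E = −ℏ²κ²/(2m) = −mg²/(2ℏ²) = -26.21.

E = -26.2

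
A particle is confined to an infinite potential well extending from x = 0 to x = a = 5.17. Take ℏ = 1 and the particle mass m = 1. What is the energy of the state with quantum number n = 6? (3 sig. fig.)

E = 6.65

The infinite-well eigenfunctions ψ_n = √(2/a) sin(nπx/a) vanish at both walls, giving E_n = n²π²ℏ²/(2ma²).
E_6 = 6² × π² / (2 × 1 × 5.17²) = 6.646.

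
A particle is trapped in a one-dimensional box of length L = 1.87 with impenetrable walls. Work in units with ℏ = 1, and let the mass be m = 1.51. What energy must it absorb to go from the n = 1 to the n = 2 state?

ΔE = 2.80

E_n = n²π²ℏ²/(2mL²), so ΔE = (2² − 1²) π²ℏ²/(2mL²).
ΔE = 3 × π² / (2 × 1.51 × 1.87²) = 2.804.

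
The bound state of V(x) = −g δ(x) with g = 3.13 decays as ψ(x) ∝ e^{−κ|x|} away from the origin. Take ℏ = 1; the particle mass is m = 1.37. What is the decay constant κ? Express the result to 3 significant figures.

Integrate −(ℏ²/2m)ψ'' − gδ(x)ψ = Eψ from −ε to +ε: the ψ'' term gives ψ'(0⁺) − ψ'(0⁻) and the δ term gives −(2mg/ℏ²)ψ(0).
With ψ ∝ e^{−κ|x|} this yields −2κ = −2mg/ℏ², so κ = mg/ℏ² = 4.288.

κ = 4.29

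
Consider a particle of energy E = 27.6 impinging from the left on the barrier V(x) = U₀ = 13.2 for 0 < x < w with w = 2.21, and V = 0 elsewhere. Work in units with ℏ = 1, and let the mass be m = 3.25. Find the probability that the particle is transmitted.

E > U₀: inside the barrier k₂ = √(2m(E − U₀))/ℏ = 9.675, k₂w = 21.38.
Matching at both interfaces gives T⁻¹ = 1 + U₀² sin²(k₂w) / [4E(E − U₀)] = 1.036, hence T = 0.965.

T = 0.965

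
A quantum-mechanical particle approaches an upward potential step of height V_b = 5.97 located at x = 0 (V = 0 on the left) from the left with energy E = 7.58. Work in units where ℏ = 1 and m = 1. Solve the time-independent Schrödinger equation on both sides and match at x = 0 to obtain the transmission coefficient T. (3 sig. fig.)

T = 0.864

On each side the TISE gives plane waves with k = √(2m(E − V))/ℏ: k₁ = √(2·1·7.58) = 3.894, k₂ = √(2·1·1.61) = 1.794.
Matching ψ and ψ′ at x = 0 gives r = (k₁ − k₂)/(k₁ + k₂), so R = r² = 0.1362 and T = 1 − R = 0.8638.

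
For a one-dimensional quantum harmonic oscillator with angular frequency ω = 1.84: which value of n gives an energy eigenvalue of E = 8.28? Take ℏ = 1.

E_n = ℏω(n + ½) ⇒ n = E/(ℏω) − ½ = 8.28/1.84 − 0.5 = 4.000 → n = 4.

n = 4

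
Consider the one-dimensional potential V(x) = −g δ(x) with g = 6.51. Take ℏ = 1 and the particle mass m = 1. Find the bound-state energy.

E = -21.2

For x ≠ 0 the bound state is ψ ∝ e^{−κ|x|}; integrating the TISE across the delta gives the cusp condition 2κ = 2mg/ℏ², so κ = 6.510.
Then E = −ℏ²κ²/(2m) = −mg²/(2ℏ²) = -21.19.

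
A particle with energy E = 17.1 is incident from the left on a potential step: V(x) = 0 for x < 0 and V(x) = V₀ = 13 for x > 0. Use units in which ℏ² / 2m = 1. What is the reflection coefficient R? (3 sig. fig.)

R = 0.117

The wavenumbers are k₁ = √(2mE)/ℏ = 4.135 on the left and k₂ = √(2m(E − V₀))/ℏ = 2.025 on the right.
Continuity of ψ and ψ′ at the step yields the reflection amplitude r = (k₁ − k₂)/(k₁ + k₂) = 0.3426; thus R = |r|² = 0.1174, T = 0.8826.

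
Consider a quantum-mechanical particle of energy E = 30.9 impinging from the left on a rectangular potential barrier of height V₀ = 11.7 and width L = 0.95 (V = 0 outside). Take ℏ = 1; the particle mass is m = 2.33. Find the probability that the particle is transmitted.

E > V₀: inside the barrier k₂ = √(2m(E − V₀))/ℏ = 9.459, k₂L = 8.986.
T = [1 + V₀² sin²(k₂L) / (4E(E − V₀))]⁻¹ = 1/1.010 = 0.990.

T = 0.990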